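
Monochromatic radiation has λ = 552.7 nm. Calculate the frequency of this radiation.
5.4241e+14 Hz

Using the wave equation: c = fλ

Solving for frequency:
f = c/λ = (3×10⁸ m/s) / (552.7×10⁻⁹ m)
f = 5.4241e+14 Hz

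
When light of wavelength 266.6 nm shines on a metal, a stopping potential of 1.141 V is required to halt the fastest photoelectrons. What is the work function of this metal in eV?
3.51 eV

The stopping potential gives the maximum kinetic energy: KE_max = eV_s = 1.141 eV

From Einstein's photoelectric equation: KE_max = hc/λ - φ
Rearranging: φ = hc/λ - KE_max

Calculate photon energy:
E_photon = hc/λ = (6.626×10⁻³⁴ J·s)(3×10⁸ m/s) / (266.6×10⁻⁹ m) = 4.6506 eV

Therefore:
φ = 4.6506 - 1.141 = 3.51 eV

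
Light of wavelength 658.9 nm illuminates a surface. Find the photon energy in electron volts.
1.8817 eV

Using E = hf = hc/λ:

E = hc/λ = (6.626×10⁻³⁴ J·s)(3×10⁸ m/s) / (658.9×10⁻⁹ m)
E = 1.8817 eV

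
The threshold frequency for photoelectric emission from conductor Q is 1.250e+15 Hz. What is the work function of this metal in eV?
5.17 eV

At the threshold frequency, photon energy equals work function:
φ = hf₀

Calculating:
φ = (6.626×10⁻³⁴ J·s)(1.250e+15 Hz)
φ = 5.17 eV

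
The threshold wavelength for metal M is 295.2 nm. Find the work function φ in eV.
4.20 eV

At the threshold wavelength, photon energy equals work function:
φ = hc/λ₀

Calculating:
φ = (6.626×10⁻³⁴ J·s)(3×10⁸ m/s) / (295.2×10⁻⁹ m)
φ = 4.20 eV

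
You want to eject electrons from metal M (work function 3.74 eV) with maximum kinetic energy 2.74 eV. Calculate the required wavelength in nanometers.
191.33 nm

From Einstein's equation: KE_max = hc/λ - φ

Rearranging for λ:
hc/λ = KE_max + φ
λ = hc/(KE_max + φ)

Required photon energy:
E_photon = KE_max + φ = 2.74 + 3.74 = 6.48 eV

Required wavelength:
λ = hc/E_photon = (6.626×10⁻³⁴)(3×10⁸) / (6.48 × 1.602×10⁻¹⁹)
λ = 191.33 nm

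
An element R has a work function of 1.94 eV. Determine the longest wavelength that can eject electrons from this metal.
639.09 nm

The threshold wavelength is when the photon energy equals the work function:
hc/λ₀ = φ

Solving for λ₀:
λ₀ = hc/φ = (6.626×10⁻³⁴ J·s)(3×10⁸ m/s) / (1.94 eV × 1.602×10⁻¹⁹ J/eV)
λ₀ = 639.09 nm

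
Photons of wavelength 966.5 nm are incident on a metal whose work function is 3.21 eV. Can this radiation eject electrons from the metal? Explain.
No

For photoemission, the photon energy must exceed the work function.

Photon energy: E = hc/λ = 1.2828 eV
Work function: φ = 3.21 eV

Since E_photon (1.2828 eV) < φ (3.21 eV), photoemission will NOT occur.
The threshold wavelength is λ₀ = hc/φ = 386.2 nm.
Since 966.5 nm > 386.2 nm, the photons lack sufficient energy.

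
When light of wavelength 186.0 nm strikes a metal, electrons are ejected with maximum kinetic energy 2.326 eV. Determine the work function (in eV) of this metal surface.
4.34 eV

From Einstein's photoelectric equation: KE_max = hf - φ = hc/λ - φ

Rearranging for φ:
φ = hc/λ - KE_max

Calculate photon energy:
E_photon = hc/λ = 6.6658 eV

Therefore:
φ = 6.6658 - 2.326 = 4.34 eV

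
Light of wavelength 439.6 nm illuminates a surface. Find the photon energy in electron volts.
2.8204 eV

Using E = hf = hc/λ:

E = hc/λ = (6.626×10⁻³⁴ J·s)(3×10⁸ m/s) / (439.6×10⁻⁹ m)
E = 2.8204 eV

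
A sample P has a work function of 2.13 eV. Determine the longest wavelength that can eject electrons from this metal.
582.09 nm

The threshold wavelength is when the photon energy equals the work function:
hc/λ₀ = φ

Solving for λ₀:
λ₀ = hc/φ = (6.626×10⁻³⁴ J·s)(3×10⁸ m/s) / (2.13 eV × 1.602×10⁻¹⁹ J/eV)
λ₀ = 582.09 nm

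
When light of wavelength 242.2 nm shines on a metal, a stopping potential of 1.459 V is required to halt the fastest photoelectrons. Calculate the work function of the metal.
3.66 eV

The stopping potential gives the maximum kinetic energy: KE_max = eV_s = 1.459 eV

From Einstein's photoelectric equation: KE_max = hc/λ - φ
Rearranging: φ = hc/λ - KE_max

Calculate photon energy:
E_photon = hc/λ = (6.626×10⁻³⁴ J·s)(3×10⁸ m/s) / (242.2×10⁻⁹ m) = 5.1191 eV

Therefore:
φ = 5.1191 - 1.459 = 3.66 eV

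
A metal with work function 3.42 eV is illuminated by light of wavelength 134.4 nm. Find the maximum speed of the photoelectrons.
1.4290e+06 m/s

First, find the maximum kinetic energy:
E_photon = hc/λ = 9.2250 eV
KE_max = E_photon - φ = 9.2250 - 3.42 = 5.8050 eV

Convert to Joules: KE_max = 5.8050 × 1.602×10⁻¹⁹ J = 9.3007e-19 J

Then use KE = ½mv² to find velocity:
v = √(2·KE/m) = √(2 × 9.3007e-19 J / 9.109e-31 kg)
v = 1.4290e+06 m/s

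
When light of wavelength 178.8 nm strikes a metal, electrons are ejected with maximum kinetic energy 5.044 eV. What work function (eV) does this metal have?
1.89 eV

From Einstein's photoelectric equation: KE_max = hf - φ = hc/λ - φ

Rearranging for φ:
φ = hc/λ - KE_max

Calculate photon energy:
E_photon = hc/λ = 6.9342 eV

Therefore:
φ = 6.9342 - 5.044 = 1.89 eV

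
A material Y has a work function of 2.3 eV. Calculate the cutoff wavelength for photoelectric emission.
539.06 nm

The threshold wavelength is when the photon energy equals the work function:
hc/λ₀ = φ

Solving for λ₀:
λ₀ = hc/φ = (6.626×10⁻³⁴ J·s)(3×10⁸ m/s) / (2.3 eV × 1.602×10⁻¹⁹ J/eV)
λ₀ = 539.06 nm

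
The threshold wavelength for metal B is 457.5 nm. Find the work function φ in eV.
2.71 eV

At the threshold wavelength, photon energy equals work function:
φ = hc/λ₀

Calculating:
φ = (6.626×10⁻³⁴ J·s)(3×10⁸ m/s) / (457.5×10⁻⁹ m)
φ = 2.71 eV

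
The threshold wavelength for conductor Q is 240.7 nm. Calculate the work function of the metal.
5.15 eV

At the threshold wavelength, photon energy equals work function:
φ = hc/λ₀

Calculating:
φ = (6.626×10⁻³⁴ J·s)(3×10⁸ m/s) / (240.7×10⁻⁹ m)
φ = 5.15 eV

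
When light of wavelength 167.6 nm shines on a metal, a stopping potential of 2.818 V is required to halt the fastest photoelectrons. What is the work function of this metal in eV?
4.58 eV

The stopping potential gives the maximum kinetic energy: KE_max = eV_s = 2.818 eV

From Einstein's photoelectric equation: KE_max = hc/λ - φ
Rearranging: φ = hc/λ - KE_max

Calculate photon energy:
E_photon = hc/λ = (6.626×10⁻³⁴ J·s)(3×10⁸ m/s) / (167.6×10⁻⁹ m) = 7.3976 eV

Therefore:
φ = 7.3976 - 2.818 = 4.58 eV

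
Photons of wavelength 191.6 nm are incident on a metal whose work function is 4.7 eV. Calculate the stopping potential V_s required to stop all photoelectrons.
1.7710 V

The stopping potential V_s satisfies: eV_s = KE_max

First, find KE_max using Einstein's equation:
E_photon = hc/λ = 6.4710 eV
KE_max = E_photon - φ = 6.4710 - 4.7 = 1.7710 eV

Since eV_s = KE_max:
V_s = KE_max/e = 1.7710 V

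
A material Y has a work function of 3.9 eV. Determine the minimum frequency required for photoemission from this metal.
9.4302e+14 Hz

The threshold frequency is when the photon energy equals the work function:
hf₀ = φ

Solving for f₀:
f₀ = φ/h = (3.9 eV × 1.602×10⁻¹⁹ J/eV) / (6.626×10⁻³⁴ J·s)
f₀ = 9.4302e+14 Hz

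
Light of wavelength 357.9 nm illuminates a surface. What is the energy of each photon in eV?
3.4642 eV

Using E = hf = hc/λ:

E = hc/λ = (6.626×10⁻³⁴ J·s)(3×10⁸ m/s) / (357.9×10⁻⁹ m)
E = 3.4642 eV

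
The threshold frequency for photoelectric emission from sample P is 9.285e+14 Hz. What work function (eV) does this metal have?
3.84 eV

At the threshold frequency, photon energy equals work function:
φ = hf₀

Calculating:
φ = (6.626×10⁻³⁴ J·s)(9.285e+14 Hz)
φ = 3.84 eV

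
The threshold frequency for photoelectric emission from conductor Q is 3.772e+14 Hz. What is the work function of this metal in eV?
1.56 eV

At the threshold frequency, photon energy equals work function:
φ = hf₀

Calculating:
φ = (6.626×10⁻³⁴ J·s)(3.772e+14 Hz)
φ = 1.56 eV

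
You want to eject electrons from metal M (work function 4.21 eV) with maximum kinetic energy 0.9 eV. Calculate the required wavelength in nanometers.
242.63 nm

From Einstein's equation: KE_max = hc/λ - φ

Rearranging for λ:
hc/λ = KE_max + φ
λ = hc/(KE_max + φ)

Required photon energy:
E_photon = KE_max + φ = 0.9 + 4.21 = 5.11 eV

Required wavelength:
λ = hc/E_photon = (6.626×10⁻³⁴)(3×10⁸) / (5.11 × 1.602×10⁻¹⁹)
λ = 242.63 nm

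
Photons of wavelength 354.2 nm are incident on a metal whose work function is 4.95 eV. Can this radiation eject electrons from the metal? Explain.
No

For photoemission, the photon energy must exceed the work function.

Photon energy: E = hc/λ = 3.5004 eV
Work function: φ = 4.95 eV

Since E_photon (3.5004 eV) < φ (4.95 eV), photoemission will NOT occur.
The threshold wavelength is λ₀ = hc/φ = 250.5 nm.
Since 354.2 nm > 250.5 nm, the photons lack sufficient energy.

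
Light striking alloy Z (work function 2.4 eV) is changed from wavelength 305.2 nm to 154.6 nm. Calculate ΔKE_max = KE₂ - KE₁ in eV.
3.9573 eV

Using Einstein's equation: KE_max = hc/λ - φ

For λ₁ = 305.2 nm:
KE₁ = hc/λ₁ - φ = 4.0624 - 2.4 = 1.6624 eV

For λ₂ = 154.6 nm:
KE₂ = hc/λ₂ - φ = 8.0197 - 2.4 = 5.6197 eV

Change in KE:
ΔKE = KE₂ - KE₁ = 5.6197 - 1.6624 = 3.9573 eV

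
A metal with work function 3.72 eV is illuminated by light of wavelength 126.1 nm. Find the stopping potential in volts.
6.1122 V

The stopping potential V_s satisfies: eV_s = KE_max

First, find KE_max using Einstein's equation:
E_photon = hc/λ = 9.8322 eV
KE_max = E_photon - φ = 9.8322 - 3.72 = 6.1122 eV

Since eV_s = KE_max:
V_s = KE_max/e = 6.1122 V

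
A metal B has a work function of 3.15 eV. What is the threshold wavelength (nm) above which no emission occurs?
393.60 nm

The threshold wavelength is when the photon energy equals the work function:
hc/λ₀ = φ

Solving for λ₀:
λ₀ = hc/φ = (6.626×10⁻³⁴ J·s)(3×10⁸ m/s) / (3.15 eV × 1.602×10⁻¹⁹ J/eV)
λ₀ = 393.60 nm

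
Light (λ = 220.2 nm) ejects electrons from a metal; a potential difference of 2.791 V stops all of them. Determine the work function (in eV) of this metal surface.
2.84 eV

The stopping potential gives the maximum kinetic energy: KE_max = eV_s = 2.791 eV

From Einstein's photoelectric equation: KE_max = hc/λ - φ
Rearranging: φ = hc/λ - KE_max

Calculate photon energy:
E_photon = hc/λ = (6.626×10⁻³⁴ J·s)(3×10⁸ m/s) / (220.2×10⁻⁹ m) = 5.6305 eV

Therefore:
φ = 5.6305 - 2.791 = 2.84 eV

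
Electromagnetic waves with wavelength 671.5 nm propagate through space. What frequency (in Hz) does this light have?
4.4645e+14 Hz

Using the wave equation: c = fλ

Solving for frequency:
f = c/λ = (3×10⁸ m/s) / (671.5×10⁻⁹ m)
f = 4.4645e+14 Hz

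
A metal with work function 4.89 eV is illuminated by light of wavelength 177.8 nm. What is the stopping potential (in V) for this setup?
2.0832 V

The stopping potential V_s satisfies: eV_s = KE_max

First, find KE_max using Einstein's equation:
E_photon = hc/λ = 6.9732 eV
KE_max = E_photon - φ = 6.9732 - 4.89 = 2.0832 eV

Since eV_s = KE_max:
V_s = KE_max/e = 2.0832 V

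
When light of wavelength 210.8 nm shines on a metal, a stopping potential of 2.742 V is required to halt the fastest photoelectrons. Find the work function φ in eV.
3.14 eV

The stopping potential gives the maximum kinetic energy: KE_max = eV_s = 2.742 eV

From Einstein's photoelectric equation: KE_max = hc/λ - φ
Rearranging: φ = hc/λ - KE_max

Calculate photon energy:
E_photon = hc/λ = (6.626×10⁻³⁴ J·s)(3×10⁸ m/s) / (210.8×10⁻⁹ m) = 5.8816 eV

Therefore:
φ = 5.8816 - 2.742 = 3.14 eV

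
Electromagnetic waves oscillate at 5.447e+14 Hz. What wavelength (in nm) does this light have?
550.38 nm

Using the wave equation: c = fλ

Solving for wavelength:
λ = c/f = (3×10⁸ m/s) / (5.447e+14 Hz)
λ = 550.38 nm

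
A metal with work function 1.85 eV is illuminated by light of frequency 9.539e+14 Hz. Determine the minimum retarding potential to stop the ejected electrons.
2.0950 V

The stopping potential V_s satisfies: eV_s = KE_max

First, find KE_max using Einstein's equation:
E_photon = hf = (6.626×10⁻³⁴ J·s)(9.539e+14 Hz) = 3.9450 eV
KE_max = E_photon - φ = 3.9450 - 1.85 = 2.0950 eV

Since eV_s = KE_max:
V_s = KE_max/e = 2.0950 V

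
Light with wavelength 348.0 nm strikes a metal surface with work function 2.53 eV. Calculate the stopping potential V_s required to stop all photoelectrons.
1.0328 V

The stopping potential V_s satisfies: eV_s = KE_max

First, find KE_max using Einstein's equation:
E_photon = hc/λ = 3.5628 eV
KE_max = E_photon - φ = 3.5628 - 2.53 = 1.0328 eV

Since eV_s = KE_max:
V_s = KE_max/e = 1.0328 V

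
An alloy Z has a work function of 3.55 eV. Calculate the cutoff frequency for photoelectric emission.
8.5839e+14 Hz

The threshold frequency is when the photon energy equals the work function:
hf₀ = φ

Solving for f₀:
f₀ = φ/h = (3.55 eV × 1.602×10⁻¹⁹ J/eV) / (6.626×10⁻³⁴ J·s)
f₀ = 8.5839e+14 Hz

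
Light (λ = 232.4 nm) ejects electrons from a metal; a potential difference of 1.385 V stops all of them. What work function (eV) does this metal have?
3.95 eV

The stopping potential gives the maximum kinetic energy: KE_max = eV_s = 1.385 eV

From Einstein's photoelectric equation: KE_max = hc/λ - φ
Rearranging: φ = hc/λ - KE_max

Calculate photon energy:
E_photon = hc/λ = (6.626×10⁻³⁴ J·s)(3×10⁸ m/s) / (232.4×10⁻⁹ m) = 5.3349 eV

Therefore:
φ = 5.3349 - 1.385 = 3.95 eV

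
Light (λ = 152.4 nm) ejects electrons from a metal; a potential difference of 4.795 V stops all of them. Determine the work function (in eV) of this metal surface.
3.34 eV

The stopping potential gives the maximum kinetic energy: KE_max = eV_s = 4.795 eV

From Einstein's photoelectric equation: KE_max = hc/λ - φ
Rearranging: φ = hc/λ - KE_max

Calculate photon energy:
E_photon = hc/λ = (6.626×10⁻³⁴ J·s)(3×10⁸ m/s) / (152.4×10⁻⁹ m) = 8.1354 eV

Therefore:
φ = 8.1354 - 4.795 = 3.34 eV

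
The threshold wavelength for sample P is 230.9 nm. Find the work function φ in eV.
5.37 eV

At the threshold wavelength, photon energy equals work function:
φ = hc/λ₀

Calculating:
φ = (6.626×10⁻³⁴ J·s)(3×10⁸ m/s) / (230.9×10⁻⁹ m)
φ = 5.37 eV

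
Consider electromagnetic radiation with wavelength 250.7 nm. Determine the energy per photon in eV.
4.9455 eV

Using E = hf = hc/λ:

E = hc/λ = (6.626×10⁻³⁴ J·s)(3×10⁸ m/s) / (250.7×10⁻⁹ m)
E = 4.9455 eV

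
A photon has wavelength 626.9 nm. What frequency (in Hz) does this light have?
4.7821e+14 Hz

Using the wave equation: c = fλ

Solving for frequency:
f = c/λ = (3×10⁸ m/s) / (626.9×10⁻⁹ m)
f = 4.7821e+14 Hz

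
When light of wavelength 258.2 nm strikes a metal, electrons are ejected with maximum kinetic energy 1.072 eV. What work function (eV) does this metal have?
3.73 eV

From Einstein's photoelectric equation: KE_max = hf - φ = hc/λ - φ

Rearranging for φ:
φ = hc/λ - KE_max

Calculate photon energy:
E_photon = hc/λ = 4.8019 eV

Therefore:
φ = 4.8019 - 1.072 = 3.73 eV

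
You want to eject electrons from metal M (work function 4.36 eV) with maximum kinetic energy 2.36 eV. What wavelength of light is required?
184.50 nm

From Einstein's equation: KE_max = hc/λ - φ

Rearranging for λ:
hc/λ = KE_max + φ
λ = hc/(KE_max + φ)

Required photon energy:
E_photon = KE_max + φ = 2.36 + 4.36 = 6.72 eV

Required wavelength:
λ = hc/E_photon = (6.626×10⁻³⁴)(3×10⁸) / (6.72 × 1.602×10⁻¹⁹)
λ = 184.50 nm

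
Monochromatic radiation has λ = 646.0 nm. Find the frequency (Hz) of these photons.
4.6408e+14 Hz

Using the wave equation: c = fλ

Solving for frequency:
f = c/λ = (3×10⁸ m/s) / (646.0×10⁻⁹ m)
f = 4.6408e+14 Hz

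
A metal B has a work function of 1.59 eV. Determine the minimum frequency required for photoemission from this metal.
3.8446e+14 Hz

The threshold frequency is when the photon energy equals the work function:
hf₀ = φ

Solving for f₀:
f₀ = φ/h = (1.59 eV × 1.602×10⁻¹⁹ J/eV) / (6.626×10⁻³⁴ J·s)
f₀ = 3.8446e+14 Hz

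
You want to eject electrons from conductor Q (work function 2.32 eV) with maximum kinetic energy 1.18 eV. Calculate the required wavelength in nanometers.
354.24 nm

From Einstein's equation: KE_max = hc/λ - φ

Rearranging for λ:
hc/λ = KE_max + φ
λ = hc/(KE_max + φ)

Required photon energy:
E_photon = KE_max + φ = 1.18 + 2.32 = 3.50 eV

Required wavelength:
λ = hc/E_photon = (6.626×10⁻³⁴)(3×10⁸) / (3.50 × 1.602×10⁻¹⁹)
λ = 354.24 nm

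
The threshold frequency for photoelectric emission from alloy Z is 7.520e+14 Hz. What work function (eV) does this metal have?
3.11 eV

At the threshold frequency, photon energy equals work function:
φ = hf₀

Calculating:
φ = (6.626×10⁻³⁴ J·s)(7.520e+14 Hz)
φ = 3.11 eV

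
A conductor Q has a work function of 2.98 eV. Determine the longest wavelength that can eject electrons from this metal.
416.05 nm

The threshold wavelength is when the photon energy equals the work function:
hc/λ₀ = φ

Solving for λ₀:
λ₀ = hc/φ = (6.626×10⁻³⁴ J·s)(3×10⁸ m/s) / (2.98 eV × 1.602×10⁻¹⁹ J/eV)
λ₀ = 416.05 nm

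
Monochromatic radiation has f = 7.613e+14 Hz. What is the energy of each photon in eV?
3.1485 eV

Using E = hf:

E = hf = (6.626×10⁻³⁴ J·s)(7.613e+14 Hz)
E = 3.1485 eV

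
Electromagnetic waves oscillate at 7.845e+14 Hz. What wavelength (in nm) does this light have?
382.14 nm

Using the wave equation: c = fλ

Solving for wavelength:
λ = c/f = (3×10⁸ m/s) / (7.845e+14 Hz)
λ = 382.14 nm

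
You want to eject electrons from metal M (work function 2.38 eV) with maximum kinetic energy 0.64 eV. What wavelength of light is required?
410.54 nm

From Einstein's equation: KE_max = hc/λ - φ

Rearranging for λ:
hc/λ = KE_max + φ
λ = hc/(KE_max + φ)

Required photon energy:
E_photon = KE_max + φ = 0.64 + 2.38 = 3.02 eV

Required wavelength:
λ = hc/E_photon = (6.626×10⁻³⁴)(3×10⁸) / (3.02 × 1.602×10⁻¹⁹)
λ = 410.54 nm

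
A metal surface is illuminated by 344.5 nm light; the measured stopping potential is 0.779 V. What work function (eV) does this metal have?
2.82 eV

The stopping potential gives the maximum kinetic energy: KE_max = eV_s = 0.779 eV

From Einstein's photoelectric equation: KE_max = hc/λ - φ
Rearranging: φ = hc/λ - KE_max

Calculate photon energy:
E_photon = hc/λ = (6.626×10⁻³⁴ J·s)(3×10⁸ m/s) / (344.5×10⁻⁹ m) = 3.5990 eV

Therefore:
φ = 3.5990 - 0.779 = 2.82 eV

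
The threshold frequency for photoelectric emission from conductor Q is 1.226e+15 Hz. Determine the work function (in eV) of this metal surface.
5.07 eV

At the threshold frequency, photon energy equals work function:
φ = hf₀

Calculating:
φ = (6.626×10⁻³⁴ J·s)(1.226e+15 Hz)
φ = 5.07 eV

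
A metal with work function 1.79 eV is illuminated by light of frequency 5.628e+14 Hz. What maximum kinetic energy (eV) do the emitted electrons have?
0.5376 eV

Using Einstein's photoelectric equation: KE_max = hf - φ

First, calculate the photon energy:
E_photon = hf = (6.626×10⁻³⁴ J·s)(5.628e+14 Hz)
E_photon = 2.3276 eV

Then, the maximum kinetic energy:
KE_max = E_photon - φ = 2.3276 eV - 1.79 eV = 0.5376 eV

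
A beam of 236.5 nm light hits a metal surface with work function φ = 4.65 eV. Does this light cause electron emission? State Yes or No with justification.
Yes

For photoemission, the photon energy must exceed the work function.

Photon energy: E = hc/λ = 5.2425 eV
Work function: φ = 4.65 eV

Since E_photon (5.2425 eV) > φ (4.65 eV), photoemission WILL occur.
The threshold wavelength is λ₀ = hc/φ = 266.6 nm.
Since 236.5 nm < 266.6 nm, the light has sufficient energy.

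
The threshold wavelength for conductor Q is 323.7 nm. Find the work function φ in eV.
3.83 eV

At the threshold wavelength, photon energy equals work function:
φ = hc/λ₀

Calculating:
φ = (6.626×10⁻³⁴ J·s)(3×10⁸ m/s) / (323.7×10⁻⁹ m)
φ = 3.83 eV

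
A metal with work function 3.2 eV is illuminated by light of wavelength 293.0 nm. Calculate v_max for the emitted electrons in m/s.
6.0238e+05 m/s

First, find the maximum kinetic energy:
E_photon = hc/λ = 4.2315 eV
KE_max = E_photon - φ = 4.2315 - 3.2 = 1.0315 eV

Convert to Joules: KE_max = 1.0315 × 1.602×10⁻¹⁹ J = 1.6527e-19 J

Then use KE = ½mv² to find velocity:
v = √(2·KE/m) = √(2 × 1.6527e-19 J / 9.109e-31 kg)
v = 6.0238e+05 m/s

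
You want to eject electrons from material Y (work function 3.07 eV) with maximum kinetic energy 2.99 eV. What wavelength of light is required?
204.59 nm

From Einstein's equation: KE_max = hc/λ - φ

Rearranging for λ:
hc/λ = KE_max + φ
λ = hc/(KE_max + φ)

Required photon energy:
E_photon = KE_max + φ = 2.99 + 3.07 = 6.06 eV

Required wavelength:
λ = hc/E_photon = (6.626×10⁻³⁴)(3×10⁸) / (6.06 × 1.602×10⁻¹⁹)
λ = 204.59 nm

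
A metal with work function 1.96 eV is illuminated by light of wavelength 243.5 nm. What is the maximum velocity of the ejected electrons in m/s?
1.0496e+06 m/s

First, find the maximum kinetic energy:
E_photon = hc/λ = 5.0918 eV
KE_max = E_photon - φ = 5.0918 - 1.96 = 3.1318 eV

Convert to Joules: KE_max = 3.1318 × 1.602×10⁻¹⁹ J = 5.0176e-19 J

Then use KE = ½mv² to find velocity:
v = √(2·KE/m) = √(2 × 5.0176e-19 J / 9.109e-31 kg)
v = 1.0496e+06 m/s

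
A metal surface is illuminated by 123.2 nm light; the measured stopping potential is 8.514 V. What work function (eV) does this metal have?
1.55 eV

The stopping potential gives the maximum kinetic energy: KE_max = eV_s = 8.514 eV

From Einstein's photoelectric equation: KE_max = hc/λ - φ
Rearranging: φ = hc/λ - KE_max

Calculate photon energy:
E_photon = hc/λ = (6.626×10⁻³⁴ J·s)(3×10⁸ m/s) / (123.2×10⁻⁹ m) = 10.0637 eV

Therefore:
φ = 10.0637 - 8.514 = 1.55 eV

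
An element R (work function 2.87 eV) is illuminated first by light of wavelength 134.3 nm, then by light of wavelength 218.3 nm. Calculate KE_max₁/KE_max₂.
2.2644

Using Einstein's equation: KE_max = hc/λ - φ

For λ₁ = 134.3 nm:
E₁ = hc/λ₁ = 9.2319 eV
KE₁ = E₁ - φ = 9.2319 - 2.87 = 6.3619 eV

For λ₂ = 218.3 nm:
E₂ = hc/λ₂ = 5.6795 eV
KE₂ = E₂ - φ = 5.6795 - 2.87 = 2.8095 eV

Ratio: KE₁/KE₂ = 6.3619/2.8095 = 2.2644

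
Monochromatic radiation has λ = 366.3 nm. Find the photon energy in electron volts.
3.3848 eV

Using E = hf = hc/λ:

E = hc/λ = (6.626×10⁻³⁴ J·s)(3×10⁸ m/s) / (366.3×10⁻⁹ m)
E = 3.3848 eV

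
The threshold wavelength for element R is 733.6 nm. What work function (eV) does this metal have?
1.69 eV

At the threshold wavelength, photon energy equals work function:
φ = hc/λ₀

Calculating:
φ = (6.626×10⁻³⁴ J·s)(3×10⁸ m/s) / (733.6×10⁻⁹ m)
φ = 1.69 eV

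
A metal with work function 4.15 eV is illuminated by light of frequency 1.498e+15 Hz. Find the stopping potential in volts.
2.0452 V

The stopping potential V_s satisfies: eV_s = KE_max

First, find KE_max using Einstein's equation:
E_photon = hf = (6.626×10⁻³⁴ J·s)(1.498e+15 Hz) = 6.1952 eV
KE_max = E_photon - φ = 6.1952 - 4.15 = 2.0452 eV

Since eV_s = KE_max:
V_s = KE_max/e = 2.0452 V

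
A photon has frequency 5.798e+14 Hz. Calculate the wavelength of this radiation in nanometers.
517.06 nm

Using the wave equation: c = fλ

Solving for wavelength:
λ = c/f = (3×10⁸ m/s) / (5.798e+14 Hz)
λ = 517.06 nm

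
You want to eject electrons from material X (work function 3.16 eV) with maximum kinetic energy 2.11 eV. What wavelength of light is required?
235.26 nm

From Einstein's equation: KE_max = hc/λ - φ

Rearranging for λ:
hc/λ = KE_max + φ
λ = hc/(KE_max + φ)

Required photon energy:
E_photon = KE_max + φ = 2.11 + 3.16 = 5.27 eV

Required wavelength:
λ = hc/E_photon = (6.626×10⁻³⁴)(3×10⁸) / (5.27 × 1.602×10⁻¹⁹)
λ = 235.26 nm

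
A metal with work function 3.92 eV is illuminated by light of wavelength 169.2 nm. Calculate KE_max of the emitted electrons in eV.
3.4077 eV

Using Einstein's photoelectric equation: KE_max = hf - φ = hc/λ - φ

First, calculate the photon energy:
E_photon = hc/λ = (6.626×10⁻³⁴ J·s)(3×10⁸ m/s) / (169.2×10⁻⁹ m)
E_photon = 7.3277 eV

Then, the maximum kinetic energy:
KE_max = E_photon - φ = 7.3277 eV - 3.92 eV = 3.4077 eV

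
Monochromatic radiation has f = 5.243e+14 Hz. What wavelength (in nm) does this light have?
571.80 nm

Using the wave equation: c = fλ

Solving for wavelength:
λ = c/f = (3×10⁸ m/s) / (5.243e+14 Hz)
λ = 571.80 nm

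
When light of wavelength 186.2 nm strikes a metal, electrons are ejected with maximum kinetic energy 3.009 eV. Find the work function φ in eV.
3.65 eV

From Einstein's photoelectric equation: KE_max = hf - φ = hc/λ - φ

Rearranging for φ:
φ = hc/λ - KE_max

Calculate photon energy:
E_photon = hc/λ = 6.6587 eV

Therefore:
φ = 6.6587 - 3.009 = 3.65 eV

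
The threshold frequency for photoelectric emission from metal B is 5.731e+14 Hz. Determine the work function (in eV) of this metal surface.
2.37 eV

At the threshold frequency, photon energy equals work function:
φ = hf₀

Calculating:
φ = (6.626×10⁻³⁴ J·s)(5.731e+14 Hz)
φ = 2.37 eV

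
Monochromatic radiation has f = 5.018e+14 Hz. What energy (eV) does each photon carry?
2.0753 eV

Using E = hf:

E = hf = (6.626×10⁻³⁴ J·s)(5.018e+14 Hz)
E = 2.0753 eV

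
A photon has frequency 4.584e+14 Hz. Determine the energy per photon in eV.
1.8958 eV

Using E = hf:

E = hf = (6.626×10⁻³⁴ J·s)(4.584e+14 Hz)
E = 1.8958 eV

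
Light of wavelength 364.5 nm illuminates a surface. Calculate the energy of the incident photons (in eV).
3.4015 eV

Using E = hf = hc/λ:

E = hc/λ = (6.626×10⁻³⁴ J·s)(3×10⁸ m/s) / (364.5×10⁻⁹ m)
E = 3.4015 eV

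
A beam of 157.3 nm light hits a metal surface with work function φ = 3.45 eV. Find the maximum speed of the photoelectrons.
1.2486e+06 m/s

First, find the maximum kinetic energy:
E_photon = hc/λ = 7.8820 eV
KE_max = E_photon - φ = 7.8820 - 3.45 = 4.4320 eV

Convert to Joules: KE_max = 4.4320 × 1.602×10⁻¹⁹ J = 7.1009e-19 J

Then use KE = ½mv² to find velocity:
v = √(2·KE/m) = √(2 × 7.1009e-19 J / 9.109e-31 kg)
v = 1.2486e+06 m/s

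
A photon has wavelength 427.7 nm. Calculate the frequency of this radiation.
7.0094e+14 Hz

Using the wave equation: c = fλ

Solving for frequency:
f = c/λ = (3×10⁸ m/s) / (427.7×10⁻⁹ m)
f = 7.0094e+14 Hz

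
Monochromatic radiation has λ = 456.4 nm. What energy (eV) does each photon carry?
2.7166 eV

Using E = hf = hc/λ:

E = hc/λ = (6.626×10⁻³⁴ J·s)(3×10⁸ m/s) / (456.4×10⁻⁹ m)
E = 2.7166 eV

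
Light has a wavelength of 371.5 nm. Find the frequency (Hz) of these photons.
8.0698e+14 Hz

Using the wave equation: c = fλ

Solving for frequency:
f = c/λ = (3×10⁸ m/s) / (371.5×10⁻⁹ m)
f = 8.0698e+14 Hz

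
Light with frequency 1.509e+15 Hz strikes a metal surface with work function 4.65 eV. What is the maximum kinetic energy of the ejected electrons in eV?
1.5907 eV

Using Einstein's photoelectric equation: KE_max = hf - φ

First, calculate the photon energy:
E_photon = hf = (6.626×10⁻³⁴ J·s)(1.509e+15 Hz)
E_photon = 6.2407 eV

Then, the maximum kinetic energy:
KE_max = E_photon - φ = 6.2407 eV - 4.65 eV = 1.5907 eV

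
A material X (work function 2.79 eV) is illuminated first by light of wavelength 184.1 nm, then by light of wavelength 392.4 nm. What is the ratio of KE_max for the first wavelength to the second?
10.6716

Using Einstein's equation: KE_max = hc/λ - φ

For λ₁ = 184.1 nm:
E₁ = hc/λ₁ = 6.7346 eV
KE₁ = E₁ - φ = 6.7346 - 2.79 = 3.9446 eV

For λ₂ = 392.4 nm:
E₂ = hc/λ₂ = 3.1596 eV
KE₂ = E₂ - φ = 3.1596 - 2.79 = 0.3696 eV

Ratio: KE₁/KE₂ = 3.9446/0.3696 = 10.6716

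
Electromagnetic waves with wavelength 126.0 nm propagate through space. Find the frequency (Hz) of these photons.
2.3793e+15 Hz

Using the wave equation: c = fλ

Solving for frequency:
f = c/λ = (3×10⁸ m/s) / (126.0×10⁻⁹ m)
f = 2.3793e+15 Hz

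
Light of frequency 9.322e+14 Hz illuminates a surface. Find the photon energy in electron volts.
3.8553 eV

Using E = hf:

E = hf = (6.626×10⁻³⁴ J·s)(9.322e+14 Hz)
E = 3.8553 eV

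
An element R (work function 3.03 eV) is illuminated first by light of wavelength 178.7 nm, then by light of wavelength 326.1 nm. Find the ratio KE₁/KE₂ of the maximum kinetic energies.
5.0621

Using Einstein's equation: KE_max = hc/λ - φ

For λ₁ = 178.7 nm:
E₁ = hc/λ₁ = 6.9381 eV
KE₁ = E₁ - φ = 6.9381 - 3.03 = 3.9081 eV

For λ₂ = 326.1 nm:
E₂ = hc/λ₂ = 3.8020 eV
KE₂ = E₂ - φ = 3.8020 - 3.03 = 0.7720 eV

Ratio: KE₁/KE₂ = 3.9081/0.7720 = 5.0621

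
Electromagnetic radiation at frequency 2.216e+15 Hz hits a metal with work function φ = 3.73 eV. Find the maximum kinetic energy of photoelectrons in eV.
5.4346 eV

Using Einstein's photoelectric equation: KE_max = hf - φ

First, calculate the photon energy:
E_photon = hf = (6.626×10⁻³⁴ J·s)(2.216e+15 Hz)
E_photon = 9.1646 eV

Then, the maximum kinetic energy:
KE_max = E_photon - φ = 9.1646 eV - 3.73 eV = 5.4346 eV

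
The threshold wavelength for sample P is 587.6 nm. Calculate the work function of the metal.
2.11 eV

At the threshold wavelength, photon energy equals work function:
φ = hc/λ₀

Calculating:
φ = (6.626×10⁻³⁴ J·s)(3×10⁸ m/s) / (587.6×10⁻⁹ m)
φ = 2.11 eV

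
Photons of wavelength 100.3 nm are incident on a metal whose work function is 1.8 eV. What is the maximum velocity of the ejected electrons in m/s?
1.9275e+06 m/s

First, find the maximum kinetic energy:
E_photon = hc/λ = 12.3613 eV
KE_max = E_photon - φ = 12.3613 - 1.8 = 10.5613 eV

Convert to Joules: KE_max = 10.5613 × 1.602×10⁻¹⁹ J = 1.6921e-18 J

Then use KE = ½mv² to find velocity:
v = √(2·KE/m) = √(2 × 1.6921e-18 J / 9.109e-31 kg)
v = 1.9275e+06 m/s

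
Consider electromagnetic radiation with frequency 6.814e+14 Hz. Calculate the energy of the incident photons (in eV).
2.8180 eV

Using E = hf:

E = hf = (6.626×10⁻³⁴ J·s)(6.814e+14 Hz)
E = 2.8180 eV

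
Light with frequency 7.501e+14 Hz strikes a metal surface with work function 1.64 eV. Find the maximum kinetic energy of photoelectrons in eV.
1.4622 eV

Using Einstein's photoelectric equation: KE_max = hf - φ

First, calculate the photon energy:
E_photon = hf = (6.626×10⁻³⁴ J·s)(7.501e+14 Hz)
E_photon = 3.1022 eV

Then, the maximum kinetic energy:
KE_max = E_photon - φ = 3.1022 eV - 1.64 eV = 1.4622 eV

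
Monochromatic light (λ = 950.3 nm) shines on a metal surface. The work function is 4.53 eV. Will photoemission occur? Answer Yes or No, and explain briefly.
No

For photoemission, the photon energy must exceed the work function.

Photon energy: E = hc/λ = 1.3047 eV
Work function: φ = 4.53 eV

Since E_photon (1.3047 eV) < φ (4.53 eV), photoemission will NOT occur.
The threshold wavelength is λ₀ = hc/φ = 273.7 nm.
Since 950.3 nm > 273.7 nm, the photons lack sufficient energy.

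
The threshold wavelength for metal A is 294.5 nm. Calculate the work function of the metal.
4.21 eV

At the threshold wavelength, photon energy equals work function:
φ = hc/λ₀

Calculating:
φ = (6.626×10⁻³⁴ J·s)(3×10⁸ m/s) / (294.5×10⁻⁹ m)
φ = 4.21 eV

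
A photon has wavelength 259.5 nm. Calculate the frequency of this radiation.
1.1553e+15 Hz

Using the wave equation: c = fλ

Solving for frequency:
f = c/λ = (3×10⁸ m/s) / (259.5×10⁻⁹ m)
f = 1.1553e+15 Hz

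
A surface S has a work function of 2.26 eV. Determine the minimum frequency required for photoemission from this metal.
5.4647e+14 Hz

The threshold frequency is when the photon energy equals the work function:
hf₀ = φ

Solving for f₀:
f₀ = φ/h = (2.26 eV × 1.602×10⁻¹⁹ J/eV) / (6.626×10⁻³⁴ J·s)
f₀ = 5.4647e+14 Hz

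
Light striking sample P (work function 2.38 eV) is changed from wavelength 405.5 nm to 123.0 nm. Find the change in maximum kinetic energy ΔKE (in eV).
7.0225 eV

Using Einstein's equation: KE_max = hc/λ - φ

For λ₁ = 405.5 nm:
KE₁ = hc/λ₁ - φ = 3.0576 - 2.38 = 0.6776 eV

For λ₂ = 123.0 nm:
KE₂ = hc/λ₂ - φ = 10.0800 - 2.38 = 7.7000 eV

Change in KE:
ΔKE = KE₂ - KE₁ = 7.7000 - 0.6776 = 7.0225 eV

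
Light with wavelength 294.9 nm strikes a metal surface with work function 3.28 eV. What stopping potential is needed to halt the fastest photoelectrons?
0.9243 V

The stopping potential V_s satisfies: eV_s = KE_max

First, find KE_max using Einstein's equation:
E_photon = hc/λ = 4.2043 eV
KE_max = E_photon - φ = 4.2043 - 3.28 = 0.9243 eV

Since eV_s = KE_max:
V_s = KE_max/e = 0.9243 V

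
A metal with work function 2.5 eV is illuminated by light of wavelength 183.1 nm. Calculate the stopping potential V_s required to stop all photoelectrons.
4.2714 V

The stopping potential V_s satisfies: eV_s = KE_max

First, find KE_max using Einstein's equation:
E_photon = hc/λ = 6.7714 eV
KE_max = E_photon - φ = 6.7714 - 2.5 = 4.2714 eV

Since eV_s = KE_max:
V_s = KE_max/e = 4.2714 V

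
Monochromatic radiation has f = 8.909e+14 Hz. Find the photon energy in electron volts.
3.6845 eV

Using E = hf:

E = hf = (6.626×10⁻³⁴ J·s)(8.909e+14 Hz)
E = 3.6845 eV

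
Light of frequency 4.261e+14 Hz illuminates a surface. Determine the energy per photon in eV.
1.7622 eV

Using E = hf:

E = hf = (6.626×10⁻³⁴ J·s)(4.261e+14 Hz)
E = 1.7622 eV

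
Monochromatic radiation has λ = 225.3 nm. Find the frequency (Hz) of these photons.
1.3306e+15 Hz

Using the wave equation: c = fλ

Solving for frequency:
f = c/λ = (3×10⁸ m/s) / (225.3×10⁻⁹ m)
f = 1.3306e+15 Hz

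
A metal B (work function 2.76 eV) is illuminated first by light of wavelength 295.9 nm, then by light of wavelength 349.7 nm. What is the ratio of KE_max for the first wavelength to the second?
1.8207

Using Einstein's equation: KE_max = hc/λ - φ

For λ₁ = 295.9 nm:
E₁ = hc/λ₁ = 4.1901 eV
KE₁ = E₁ - φ = 4.1901 - 2.76 = 1.4301 eV

For λ₂ = 349.7 nm:
E₂ = hc/λ₂ = 3.5454 eV
KE₂ = E₂ - φ = 3.5454 - 2.76 = 0.7854 eV

Ratio: KE₁/KE₂ = 1.4301/0.7854 = 1.8207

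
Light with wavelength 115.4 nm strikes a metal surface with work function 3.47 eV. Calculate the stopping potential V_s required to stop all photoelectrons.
7.2739 V

The stopping potential V_s satisfies: eV_s = KE_max

First, find KE_max using Einstein's equation:
E_photon = hc/λ = 10.7439 eV
KE_max = E_photon - φ = 10.7439 - 3.47 = 7.2739 eV

Since eV_s = KE_max:
V_s = KE_max/e = 7.2739 V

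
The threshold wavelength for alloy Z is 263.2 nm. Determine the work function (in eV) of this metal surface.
4.71 eV

At the threshold wavelength, photon energy equals work function:
φ = hc/λ₀

Calculating:
φ = (6.626×10⁻³⁴ J·s)(3×10⁸ m/s) / (263.2×10⁻⁹ m)
φ = 4.71 eV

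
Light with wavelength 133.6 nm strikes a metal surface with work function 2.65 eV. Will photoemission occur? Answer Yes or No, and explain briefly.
Yes

For photoemission, the photon energy must exceed the work function.

Photon energy: E = hc/λ = 9.2803 eV
Work function: φ = 2.65 eV

Since E_photon (9.2803 eV) > φ (2.65 eV), photoemission WILL occur.
The threshold wavelength is λ₀ = hc/φ = 467.9 nm.
Since 133.6 nm < 467.9 nm, the light has sufficient energy.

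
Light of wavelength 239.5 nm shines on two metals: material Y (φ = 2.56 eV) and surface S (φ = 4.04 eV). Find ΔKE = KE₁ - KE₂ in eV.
1.4800 eV

Using KE_max = hc/λ - φ for each metal:

Photon energy: E = hc/λ = 5.1768 eV

For material Y (φ₁ = 2.56 eV):
KE₁ = E - φ₁ = 5.1768 - 2.56 = 2.6168 eV

For surface S (φ₂ = 4.04 eV):
KE₂ = E - φ₂ = 5.1768 - 4.04 = 1.1368 eV

Difference:
ΔKE = KE₁ - KE₂ = 2.6168 - 1.1368 = 1.4800 eV

Note: The difference equals the difference in work functions: 4.04 - 2.56 = 1.48 eV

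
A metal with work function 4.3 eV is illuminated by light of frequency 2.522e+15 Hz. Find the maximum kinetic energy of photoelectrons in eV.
6.1302 eV

Using Einstein's photoelectric equation: KE_max = hf - φ

First, calculate the photon energy:
E_photon = hf = (6.626×10⁻³⁴ J·s)(2.522e+15 Hz)
E_photon = 10.4302 eV

Then, the maximum kinetic energy:
KE_max = E_photon - φ = 10.4302 eV - 4.3 eV = 6.1302 eV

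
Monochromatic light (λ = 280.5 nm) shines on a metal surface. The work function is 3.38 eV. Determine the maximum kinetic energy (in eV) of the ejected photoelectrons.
1.0401 eV

Using Einstein's photoelectric equation: KE_max = hf - φ = hc/λ - φ

First, calculate the photon energy:
E_photon = hc/λ = (6.626×10⁻³⁴ J·s)(3×10⁸ m/s) / (280.5×10⁻⁹ m)
E_photon = 4.4201 eV

Then, the maximum kinetic energy:
KE_max = E_photon - φ = 4.4201 eV - 3.38 eV = 1.0401 eV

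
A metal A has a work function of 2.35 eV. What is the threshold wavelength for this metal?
527.59 nm

The threshold wavelength is when the photon energy equals the work function:
hc/λ₀ = φ

Solving for λ₀:
λ₀ = hc/φ = (6.626×10⁻³⁴ J·s)(3×10⁸ m/s) / (2.35 eV × 1.602×10⁻¹⁹ J/eV)
λ₀ = 527.59 nm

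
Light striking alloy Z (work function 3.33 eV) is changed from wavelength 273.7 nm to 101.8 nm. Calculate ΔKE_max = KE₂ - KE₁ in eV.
7.6493 eV

Using Einstein's equation: KE_max = hc/λ - φ

For λ₁ = 273.7 nm:
KE₁ = hc/λ₁ - φ = 4.5299 - 3.33 = 1.1999 eV

For λ₂ = 101.8 nm:
KE₂ = hc/λ₂ - φ = 12.1792 - 3.33 = 8.8492 eV

Change in KE:
ΔKE = KE₂ - KE₁ = 8.8492 - 1.1999 = 7.6493 eV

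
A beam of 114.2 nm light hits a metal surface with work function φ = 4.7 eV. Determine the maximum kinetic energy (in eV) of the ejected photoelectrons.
6.1568 eV

Using Einstein's photoelectric equation: KE_max = hf - φ = hc/λ - φ

First, calculate the photon energy:
E_photon = hc/λ = (6.626×10⁻³⁴ J·s)(3×10⁸ m/s) / (114.2×10⁻⁹ m)
E_photon = 10.8568 eV

Then, the maximum kinetic energy:
KE_max = E_photon - φ = 10.8568 eV - 4.7 eV = 6.1568 eV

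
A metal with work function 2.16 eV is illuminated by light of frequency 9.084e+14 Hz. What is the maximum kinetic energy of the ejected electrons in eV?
1.5968 eV

Using Einstein's photoelectric equation: KE_max = hf - φ

First, calculate the photon energy:
E_photon = hf = (6.626×10⁻³⁴ J·s)(9.084e+14 Hz)
E_photon = 3.7568 eV

Then, the maximum kinetic energy:
KE_max = E_photon - φ = 3.7568 eV - 2.16 eV = 1.5968 eV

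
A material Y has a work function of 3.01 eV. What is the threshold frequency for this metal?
7.2781e+14 Hz

The threshold frequency is when the photon energy equals the work function:
hf₀ = φ

Solving for f₀:
f₀ = φ/h = (3.01 eV × 1.602×10⁻¹⁹ J/eV) / (6.626×10⁻³⁴ J·s)
f₀ = 7.2781e+14 Hz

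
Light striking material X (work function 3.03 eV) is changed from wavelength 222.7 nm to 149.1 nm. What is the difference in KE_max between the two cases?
2.7482 eV

Using Einstein's equation: KE_max = hc/λ - φ

For λ₁ = 222.7 nm:
KE₁ = hc/λ₁ - φ = 5.5673 - 3.03 = 2.5373 eV

For λ₂ = 149.1 nm:
KE₂ = hc/λ₂ - φ = 8.3155 - 3.03 = 5.2855 eV

Change in KE:
ΔKE = KE₂ - KE₁ = 5.2855 - 2.5373 = 2.7482 eV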